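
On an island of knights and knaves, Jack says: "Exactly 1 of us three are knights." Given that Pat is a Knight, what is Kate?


Jack claims exactly 1 knights among Jack, Pat, Kate.
Given: Pat is a Knight.

Case 1: Jack is a Knight (tells truth)
  Then exactly 1 of the three are knights.
  Counting Jack, Pat: 2 knight(s) so far. Need -1 more → impossible.
Case 2: Jack is a Knave (lies)
  Then the count is NOT 1.
  If Kate = Knave, count = 1 = 1 → claim would be true, contradicts lie.
  If Kate = Knight, count = 2 ≠ 1 → lie confirmed ✓

Kate is a Knight.

Knight


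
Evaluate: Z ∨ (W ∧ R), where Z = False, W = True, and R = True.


Z = False, W = True, R = True
Step 1: W ∧ R = True AND True = True
Step 2: Z ∨ True = False OR True = True
AND evaluated first (higher precedence); then OR applied.

True


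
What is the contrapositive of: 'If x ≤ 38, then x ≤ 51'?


Original: If x ≤ 38, then x ≤ 51
Contrapositive: If ¬Q, then ¬P
Negate Q: not (x ≤ 51)
Negate P: not (x ≤ 38)

If not (x ≤ 51), then not (x ≤ 38).


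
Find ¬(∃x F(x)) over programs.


Original: ∃x F(x)
Rule: ¬∀→∃, ¬∃→∀, negate predicate.
Negation: ∀x ¬F(x)

∀x ¬F(x)


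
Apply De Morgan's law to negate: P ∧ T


De Morgan's law: ¬(P ∧ Q) ≡ ¬P ∨ ¬Q
¬(P ∧ T) = ¬P ∨ ¬T

¬P ∨ ¬T


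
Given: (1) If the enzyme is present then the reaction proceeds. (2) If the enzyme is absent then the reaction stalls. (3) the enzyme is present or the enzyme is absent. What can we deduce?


Constructive dilemma: (P → Q) ∧ (R → S), P ∨ R ⊢ Q ∨ S
Premise 1: the enzyme is present → the reaction proceeds
Premise 2: the enzyme is absent → the reaction stalls
Premise 3: the enzyme is present ∨ the enzyme is absent
Case 1: Assuming the enzyme is present, then by Premise 1, the reaction proceeds.
Case 2: Assuming the enzyme is absent, then by Premise 2, the reaction stalls.
Since one of the enzyme is present or the enzyme is absent must hold, we get the reaction proceeds or the reaction stalls.

The reaction proceeds or the reaction stalls.


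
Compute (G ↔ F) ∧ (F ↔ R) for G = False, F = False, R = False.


G = False, F = False, R = False
Step 1: G ↔ F is true when G and F have the same value. Result: True
Step 2: F ↔ R is true when F and R have the same value. Result: True
Step 3: True ∧ True = True

True


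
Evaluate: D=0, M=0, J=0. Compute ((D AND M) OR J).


D AND M = 0&0 = 0
0 OR 0 = 0

0


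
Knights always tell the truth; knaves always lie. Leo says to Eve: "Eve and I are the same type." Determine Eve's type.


Leo says: "Eve and I are the same type."
Case 1: Leo is a Knight (truth-teller)
  Statement is true → they ARE the same → Eve is also a Knight
Case 2: Leo is a Knave (liar)
  Statement is false → they are NOT the same → Eve is a Knight
In both cases, Eve is a Knight.

Knight


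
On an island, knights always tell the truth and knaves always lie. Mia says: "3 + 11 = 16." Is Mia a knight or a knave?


Statement: "3 + 11 = 16."
Actual: 3 + 11 = 14
Claimed: 16
Statement is FALSE → Mia lies → Knave

Knave


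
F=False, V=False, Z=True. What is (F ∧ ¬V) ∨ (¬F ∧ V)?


F = False, V = False, Z = True
Expression: (F ∧ ¬V) ∨ (¬F ∧ V)
Step 1: ¬V = NOT False = True
Step 2: F ∧ ¬V = False AND True = False
Step 3: ¬F = NOT False = True
Step 4: ¬F ∧ V = True AND False = False
Step 5: (False) ∨ (False) = False OR False = False

False


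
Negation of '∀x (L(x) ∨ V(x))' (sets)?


Original: ∀x (L(x) ∨ V(x))
Rule: ¬∀→∃, ¬∃→∀, negate predicate.
Negation: ∃x (¬L(x) ∧ ¬V(x))

∃x (¬L(x) ∧ ¬V(x))


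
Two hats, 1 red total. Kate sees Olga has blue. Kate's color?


Total red = 1, Olga = blue
Red accounted for: 0
Remaining for Kate: 1
Kate's hat is red.

red


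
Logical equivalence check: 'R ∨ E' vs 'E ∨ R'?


Expression 1: R ∨ E
Expression 2: E ∨ R
Truth table (R E | Expr1 Expr2):
  T T |   T     T
  T F |   T     T
  F T |   T     T
  F F |   F     F
All 4 rows agree, so the expressions are logically equivalent.

Yes


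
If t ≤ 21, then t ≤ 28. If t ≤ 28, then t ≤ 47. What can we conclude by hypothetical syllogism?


Hypothetical syllogism: P → Q, Q → R ⊢ P → R
Premise 1: t ≤ 21 → t ≤ 28
Premise 2: t ≤ 28 → t ≤ 47
Chain the implications: the middle term (t ≤ 28) links the two.
Conclusion: If t ≤ 21, then t ≤ 47.

If t ≤ 21, then t ≤ 47.


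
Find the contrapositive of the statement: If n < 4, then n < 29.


Original: If n < 4, then n < 29
Contrapositive: If ¬Q, then ¬P
Negate Q: not (n < 29)
Negate P: not (n < 4)

If not (n < 29), then not (n < 4).


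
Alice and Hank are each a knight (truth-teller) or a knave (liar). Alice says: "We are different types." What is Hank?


Alice says: "We are different types."
Case 1: Alice is a Knight (truth-teller)
  Statement is true → they ARE different → Hank is a Knave
Case 2: Alice is a Knave (liar)
  Statement is false → they are NOT different → Hank is a Knave
In both cases, Hank is a Knave.

Knave


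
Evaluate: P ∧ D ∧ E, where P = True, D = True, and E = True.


P = True, D = True, E = True
Step 1: P ∧ D = True AND True = True
Step 2: (True) ∧ E = (True) AND True = True
AND is true only when ALL operands are true.

True


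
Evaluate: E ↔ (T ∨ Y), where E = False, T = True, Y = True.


E = False, T = True, Y = True
Step 1: T ∨ Y = True OR True = True
Step 2: E ↔ (True): true when both sides have same truth value.
Result: False ↔ True = False

False


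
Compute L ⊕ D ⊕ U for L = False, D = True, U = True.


L = False, D = True, U = True
Step 1: L ⊕ D = False XOR True = True
Step 2: True ⊕ U = True XOR True = False
XOR is true when an odd number of operands are true.

False


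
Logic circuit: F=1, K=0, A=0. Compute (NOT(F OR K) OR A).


F OR K = 1
NOT(1) = 0
0 OR 0 = 0

0


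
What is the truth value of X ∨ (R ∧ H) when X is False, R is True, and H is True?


X = False, R = True, H = True
Step 1: R ∧ H = True AND True = True
Step 2: X ∨ True = False OR True = True
AND evaluated first (higher precedence); then OR applied.

True


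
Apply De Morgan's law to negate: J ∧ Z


De Morgan's law: ¬(P ∧ Q) ≡ ¬P ∨ ¬Q
¬(J ∧ Z) = ¬J ∨ ¬Z

¬J ∨ ¬Z


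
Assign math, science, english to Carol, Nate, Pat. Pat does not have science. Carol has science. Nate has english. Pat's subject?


From clues:
  Carol → science
  Nate → english
By elimination, Pat gets the remaining.

math


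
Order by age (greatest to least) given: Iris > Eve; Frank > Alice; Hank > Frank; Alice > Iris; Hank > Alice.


Constraints: Iris > Eve; Frank > Alice; Hank > Frank; Alice > Iris; Hank > Alice
Method: at each step, the next-highest is the one remaining person who never appears on the smaller side of a constraint between remaining people.
  Step 1: remaining {Hank, Alice, Iris, Eve, Frank}; on the smaller side: {Alice, Iris, Eve, Frank} → Hank is next (Hank > Frank; Hank > Alice).
  Step 2: remaining {Alice, Iris, Eve, Frank}; on the smaller side: {Alice, Iris, Eve} → Frank is next (Frank > Alice).
  Step 3: remaining {Alice, Iris, Eve}; on the smaller side: {Iris, Eve} → Alice is next (Alice > Iris).
  Step 4: remaining {Iris, Eve}; on the smaller side: {Eve} → Iris is next (Iris > Eve).
  Step 5: only Eve remains → lowest.
Final ranking (highest to lowest):

Hank > Frank > Alice > Iris > Eve


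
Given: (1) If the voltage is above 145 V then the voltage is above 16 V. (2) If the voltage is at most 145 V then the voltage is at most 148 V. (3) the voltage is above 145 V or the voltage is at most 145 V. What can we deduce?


Constructive dilemma: (P → Q) ∧ (R → S), P ∨ R ⊢ Q ∨ S
Premise 1: the voltage is above 145 V → the voltage is above 16 V
Premise 2: the voltage is at most 145 V → the voltage is at most 148 V
Premise 3: the voltage is above 145 V ∨ the voltage is at most 145 V
Case 1: Assuming the voltage is above 145 V, then by Premise 1, the voltage is above 16 V.
Case 2: Assuming the voltage is at most 145 V, then by Premise 2, the voltage is at most 148 V.
Since one of the voltage is above 145 V or the voltage is at most 145 V must hold, we get the voltage is above 16 V or the voltage is at most 148 V.

The voltage is above 16 V or the voltage is at most 148 V.


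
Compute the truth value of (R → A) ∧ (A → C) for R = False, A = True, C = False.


R = False, A = True, C = False
Step 1: R → A is false only when R=True and A=False. Result: True
Step 2: A → C is false only when A=True and C=False. Result: False
Step 3: True ∧ False = False

False


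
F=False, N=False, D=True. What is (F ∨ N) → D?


F = False, N = False, D = True
Expression: (F ∨ N) → D
Step 1: F ∨ N = False OR False = False
Step 2: (False) → D = False → True (false only if antecedent True and consequent False) = True

True


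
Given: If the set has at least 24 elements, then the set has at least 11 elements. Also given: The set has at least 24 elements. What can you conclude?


Modus ponens: P → Q, P ⊢ Q
P: the set has at least 24 elements
Q: the set has at least 11 elements
We have P → Q and P is true.
By modus ponens, Q must be true.

The set has at least 11 elements


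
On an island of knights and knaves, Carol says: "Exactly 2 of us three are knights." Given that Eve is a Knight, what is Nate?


Carol claims exactly 2 knights among Carol, Eve, Nate.
Given: Eve is a Knight.

Case 1: Carol is a Knight (tells truth)
  Then exactly 2 of the three are knights.
  Counting Carol, Eve: 2 knight(s) so far. Need 0 more → Nate = Knave.
Case 2: Carol is a Knave (lies)
  Then the count is NOT 2.
  If Nate = Knight, count = 2 = 2 → claim would be true, contradicts lie.
  If Nate = Knave, count = 1 ≠ 2 → lie confirmed ✓

Nate is a Knave.

Knave


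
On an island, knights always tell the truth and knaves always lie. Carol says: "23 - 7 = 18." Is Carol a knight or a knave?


Statement: "23 - 7 = 18."
Actual: 23 - 7 = 16
Claimed: 18
Statement is FALSE → Carol lies → Knave

Knave


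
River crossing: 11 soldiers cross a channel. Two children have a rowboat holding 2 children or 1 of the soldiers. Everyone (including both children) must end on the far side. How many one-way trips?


Per crossing of one of the soldiers: children→, one←, one of the soldiers→, one← = 4 trips
11 × 4 = 44, + 1 final children→ = 45
Minimum trips = 45

45


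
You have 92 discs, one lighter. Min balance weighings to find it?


Each weighing has 3 outcomes (left heavy / balance / right heavy), so k weighings distinguish at most 3^k cases; splitting into three near-equal groups achieves this.
Need 3^k ≥ 92: 3^4 = 81 < 92 ≤ 3^5 = 243
k = ⌈log₃(92)⌉ = 5

5


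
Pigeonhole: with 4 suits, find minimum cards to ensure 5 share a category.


Pigeonhole: to guarantee k in one of n categories, need (k-1)×n + 1.
k = 5, n = 4
Minimum = (5-1) × 4 + 1 = 4 × 4 + 1

17


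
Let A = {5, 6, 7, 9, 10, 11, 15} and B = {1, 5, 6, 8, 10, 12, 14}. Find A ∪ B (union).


A = {5, 6, 7, 9, 10, 11, 15}
B = {1, 5, 6, 8, 10, 12, 14}
Operation: union
All elements combined: 1, 5, 6, 7, 8, 9, 10, 11, 12, 14, 15

{1, 5, 6, 7, 8, 9, 10, 11, 12, 14, 15}


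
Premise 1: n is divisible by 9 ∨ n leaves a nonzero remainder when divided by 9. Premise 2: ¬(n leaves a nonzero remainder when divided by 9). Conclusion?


Disjunctive syllogism: P ∨ Q, ¬P ⊢ Q
Disjunction: n is divisible by 9 ∨ n leaves a nonzero remainder when divided by 9
We know it is not the case that n leaves a nonzero remainder when divided by 9.
By disjunctive syllogism, the other disjunct must be true.

n is divisible by 9


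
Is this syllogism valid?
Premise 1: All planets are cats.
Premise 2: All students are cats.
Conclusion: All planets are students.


Premise 1: All planets are cats.
Premise 2: All students are cats.
Conclusion: All planets are students.
Fallacy: undistributed middle. cats is predicate in both.
Counterexample: planets and students could be disjoint subsets of cats.

Invalid


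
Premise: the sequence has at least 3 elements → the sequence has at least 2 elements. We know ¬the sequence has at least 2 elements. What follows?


Modus tollens: P → Q, ¬Q ⊢ ¬P
P: the sequence has at least 3 elements
Q: the sequence has at least 2 elements
We have P → Q and Q is false.
By modus tollens, P must be false.

It is not the case that the sequence has at least 3 elements


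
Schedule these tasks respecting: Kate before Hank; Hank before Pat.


Constraints: Kate before Hank; Hank before Pat
Method: repeatedly schedule the remaining task that has no remaining task required before it.
  Step 1: remaining {Hank, Pat, Kate}; every task except Kate still has a predecessor pending → schedule Kate.
  Step 2: remaining {Hank, Pat}; every task except Hank still has a predecessor pending → schedule Hank.
  Step 3: only Pat remains → schedule Pat.
Resulting order:

Kate → Hank → Pat


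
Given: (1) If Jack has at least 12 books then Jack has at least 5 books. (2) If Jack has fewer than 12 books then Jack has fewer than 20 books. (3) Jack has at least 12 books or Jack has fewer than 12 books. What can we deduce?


Constructive dilemma: (P → Q) ∧ (R → S), P ∨ R ⊢ Q ∨ S
Premise 1: Jack has at least 12 books → Jack has at least 5 books
Premise 2: Jack has fewer than 12 books → Jack has fewer than 20 books
Premise 3: Jack has at least 12 books ∨ Jack has fewer than 12 books
Case 1: Assuming Jack has at least 12 books, then by Premise 1, Jack has at least 5 books.
Case 2: Assuming Jack has fewer than 12 books, then by Premise 2, Jack has fewer than 20 books.
Since one of Jack has at least 12 books or Jack has fewer than 12 books must hold, we get Jack has at least 5 books or Jack has fewer than 20 books.

Jack has at least 5 books or Jack has fewer than 20 books.


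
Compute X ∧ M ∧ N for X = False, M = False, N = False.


X = False, M = False, N = False
Step 1: X ∧ M = False AND False = False
Step 2: (False) ∧ N = (False) AND False = False
AND is true only when ALL operands are true.

False


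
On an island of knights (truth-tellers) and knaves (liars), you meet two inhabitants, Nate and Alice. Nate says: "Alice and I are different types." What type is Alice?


Nate says: "Alice and I are different types."
Case 1: Nate is a Knight (truth-teller)
  Statement is true → they ARE different → Alice is a Knave
Case 2: Nate is a Knave (liar)
  Statement is false → they are NOT different → Alice is a Knave
In both cases, Alice is a Knave.

Knave


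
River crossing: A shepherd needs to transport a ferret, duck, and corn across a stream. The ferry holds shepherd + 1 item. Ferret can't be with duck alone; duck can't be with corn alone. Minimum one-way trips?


1. shepherd+duck → 2. shepherd ← 3. shepherd+ferret → 4. shepherd+duck ← 5. shepherd+corn → 6. shepherd ← 7. shepherd+duck →
Minimum trips = 7

7


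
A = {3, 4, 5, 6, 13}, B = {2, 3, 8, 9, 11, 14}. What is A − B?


A = {3, 4, 5, 6, 13}
B = {2, 3, 8, 9, 11, 14}
Operation: difference A − B
In A but not B: 4, 5, 6, 13

{4, 5, 6, 13}


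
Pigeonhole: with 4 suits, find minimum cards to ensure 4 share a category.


Pigeonhole: to guarantee k in one of n categories, need (k-1)×n + 1.
k = 4, n = 4
Minimum = (4-1) × 4 + 1 = 3 × 4 + 1

13


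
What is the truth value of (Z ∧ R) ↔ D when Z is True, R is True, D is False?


Z = True, R = True, D = False
Step 1: Z ∧ R = True AND True = True
Step 2: (True) ↔ D: true when both sides have same truth value.
Result: True ↔ False = False

False


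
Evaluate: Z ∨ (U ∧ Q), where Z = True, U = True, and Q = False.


Z = True, U = True, Q = False
Step 1: U ∧ Q = True AND False = False
Step 2: Z ∨ False = True OR False = True
AND evaluated first (higher precedence); then OR applied.

True


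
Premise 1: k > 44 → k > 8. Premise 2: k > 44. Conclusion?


Modus ponens: P → Q, P ⊢ Q
P: k > 44
Q: k > 8
We have P → Q and P is true.
By modus ponens, Q must be true.

k > 8


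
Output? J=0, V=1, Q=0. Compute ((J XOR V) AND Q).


J XOR V = 0^1 = 1
1 AND 0 = 0

0


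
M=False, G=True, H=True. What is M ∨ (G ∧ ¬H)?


M = False, G = True, H = True
Expression: M ∨ (G ∧ ¬H)
Step 1: ¬H = NOT True = False
Step 2: G ∧ ¬H = True AND False = False
Step 3: M ∨ (False) = False OR False = False

False


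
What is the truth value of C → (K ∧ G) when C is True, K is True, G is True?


C = True, K = True, G = True
Step 1: K ∧ G = True AND True = True
Step 2: C → (True): false only when C=True and consequent=False.
Result: True

True


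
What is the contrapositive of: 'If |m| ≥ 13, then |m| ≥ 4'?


Original: If |m| ≥ 13, then |m| ≥ 4
Contrapositive: If ¬Q, then ¬P
Negate Q: not (|m| ≥ 4)
Negate P: not (|m| ≥ 13)

If not (|m| ≥ 4), then not (|m| ≥ 13).


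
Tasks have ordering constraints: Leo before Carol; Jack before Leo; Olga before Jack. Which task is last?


Constraints: Leo before Carol; Jack before Leo; Olga before Jack
The last task can have nothing scheduled after it, so it must never appear on the left of a 'before'.
Tasks appearing before some other task: Leo, Jack, Olga.
The only task not in that list is Carol → it is last.

Carol


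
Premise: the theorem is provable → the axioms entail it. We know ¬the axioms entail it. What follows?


Modus tollens: P → Q, ¬Q ⊢ ¬P
P: the theorem is provable
Q: the axioms entail it
We have P → Q and Q is false.
By modus tollens, P must be false.

It is not the case that the theorem is provable


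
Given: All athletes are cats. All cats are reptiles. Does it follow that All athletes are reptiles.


Premise 1: All athletes are cats.
Premise 2: All cats are reptiles.
Conclusion: All athletes are reptiles.
Barbara syllogism (AAA-1): All A are B, All B are C → All A are C.
Middle term (cats) distributed in premise 2.

Valid


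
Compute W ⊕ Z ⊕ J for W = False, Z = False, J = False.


W = False, Z = False, J = False
Step 1: W ⊕ Z = False XOR False = False
Step 2: False ⊕ J = False XOR False = False
XOR is true when an odd number of operands are true.

False


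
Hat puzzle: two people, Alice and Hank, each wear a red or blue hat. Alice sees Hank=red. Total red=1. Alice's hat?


Total red = 1, Hank = red
Red accounted for: 1
Remaining for Alice: 0
Alice's hat is blue.

blue


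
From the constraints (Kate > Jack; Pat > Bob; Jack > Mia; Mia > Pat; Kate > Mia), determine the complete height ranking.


Constraints: Kate > Jack; Pat > Bob; Jack > Mia; Mia > Pat; Kate > Mia
Method: at each step, the next-highest is the one remaining person who never appears on the smaller side of a constraint between remaining people.
  Step 1: remaining {Jack, Mia, Bob, Pat, Kate}; on the smaller side: {Jack, Mia, Bob, Pat} → Kate is next (Kate > Jack; Kate > Mia).
  Step 2: remaining {Jack, Mia, Bob, Pat}; on the smaller side: {Mia, Bob, Pat} → Jack is next (Jack > Mia).
  Step 3: remaining {Mia, Bob, Pat}; on the smaller side: {Bob, Pat} → Mia is next (Mia > Pat).
  Step 4: remaining {Bob, Pat}; on the smaller side: {Bob} → Pat is next (Pat > Bob).
  Step 5: only Bob remains → lowest.
Final ranking (highest to lowest):

Kate > Jack > Mia > Pat > Bob


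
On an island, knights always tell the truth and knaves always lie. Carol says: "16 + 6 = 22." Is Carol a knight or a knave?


Statement: "16 + 6 = 22."
Actual: 16 + 6 = 22
Claimed: 22
Statement is TRUE → Carol tells the truth → Knight

Knight


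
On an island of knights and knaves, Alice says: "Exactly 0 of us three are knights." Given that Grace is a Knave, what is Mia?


Alice claims exactly 0 knights among Alice, Grace, Mia.
Given: Grace is a Knave.

Case 1: Alice is a Knight (tells truth)
  Then exactly 0 of the three are knights.
  Counting Alice, Grace: 1 knight(s) so far. Need -1 more → impossible.
Case 2: Alice is a Knave (lies)
  Then the count is NOT 0.
  If Mia = Knave, count = 0 = 0 → claim would be true, contradicts lie.
  If Mia = Knight, count = 1 ≠ 0 → lie confirmed ✓

Mia is a Knight.

Knight


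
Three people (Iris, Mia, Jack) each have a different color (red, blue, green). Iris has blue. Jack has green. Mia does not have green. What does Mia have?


From clues:
  Jack → green
  Iris → blue
By elimination, Mia gets the remaining.

red


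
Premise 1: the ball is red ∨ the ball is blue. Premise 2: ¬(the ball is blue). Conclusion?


Disjunctive syllogism: P ∨ Q, ¬P ⊢ Q
Disjunction: the ball is red ∨ the ball is blue
We know it is not the case that the ball is blue.
By disjunctive syllogism, the other disjunct must be true.

The ball is red


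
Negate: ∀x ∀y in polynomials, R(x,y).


Original: ∀x ∀y R(x,y)
Rule: ¬∀→∃, ¬∃→∀, negate predicate.
Negation: ∃x ∃y ¬R(x,y)

∃x ∃y ¬R(x,y)


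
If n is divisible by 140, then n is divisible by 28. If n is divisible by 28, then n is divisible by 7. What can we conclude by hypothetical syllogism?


Hypothetical syllogism: P → Q, Q → R ⊢ P → R
Premise 1: n is divisible by 140 → n is divisible by 28
Premise 2: n is divisible by 28 → n is divisible by 7
Chain the implications: the middle term (n is divisible by 28) links the two.
Conclusion: If n is divisible by 140, then n is divisible by 7.

If n is divisible by 140, then n is divisible by 7.


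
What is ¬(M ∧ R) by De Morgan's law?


De Morgan's law: ¬(P ∧ Q) ≡ ¬P ∨ ¬Q
¬(M ∧ R) = ¬M ∨ ¬R

¬M ∨ ¬R


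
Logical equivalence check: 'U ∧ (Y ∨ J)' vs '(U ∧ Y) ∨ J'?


Expression 1: U ∧ (Y ∨ J)
Expression 2: (U ∧ Y) ∨ J
Truth table (U Y J | Expr1 Expr2):
  T T T |   T     T
  T T F |   T     T
  T F T |   T     T
  T F F |   F     F
  F T T |   F     T   ← differ
  F T F |   F     F
  F F T |   F     T   ← differ
  F F F |   F     F
Counterexample: U=F, Y=T, J=T gives Expr1 = F but Expr2 = T, so the expressions are NOT logically equivalent.

No


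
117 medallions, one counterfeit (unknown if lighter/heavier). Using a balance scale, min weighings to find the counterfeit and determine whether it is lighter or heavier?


Let n = 117. 234 possibilities (n medallions × lighter/heavier); each weighing has 3 outcomes.
Bound for k weighings: say the first weighing puts j medallions on each pan. If it tips, the 2j weighed medallions remain suspects (each with a known direction) and k-1 weighings give 3^(k-1) outcomes; 3^(k-1) is odd, so 2j ≤ 3^(k-1) - 1. If it balances, the n - 2j unweighed medallions remain with direction unknown: 2(n - 2j) ≤ 3^(k-1) - 1 by the same parity argument. Adding, n ≤ (3^(k-1) - 1) + (3^(k-1) - 1)/2 = (3^k - 3)/2, and the classical three-group strategy achieves this (3 medallions in 2 weighings, 12 in 3, 39 in 4, 120 in 5).
So we need the smallest k with (3^k - 3)/2 ≥ 117.
k = 4: (3^4 - 3)/2 = 39 < 117 ✗
k = 5: (3^5 - 3)/2 = 120 ≥ 117 ✓

5


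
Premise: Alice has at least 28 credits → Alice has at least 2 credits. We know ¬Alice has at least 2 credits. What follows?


Modus tollens: P → Q, ¬Q ⊢ ¬P
P: Alice has at least 28 credits
Q: Alice has at least 2 credits
We have P → Q and Q is false.
By modus tollens, P must be false.

It is not the case that Alice has at least 28 credits


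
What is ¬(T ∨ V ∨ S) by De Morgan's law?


De Morgan's law: ¬(P ∨ Q ∨ R) ≡ ¬P ∧ ¬Q ∧ ¬R
¬(T ∨ V ∨ S) = ¬T ∧ ¬V ∧ ¬S

¬T ∧ ¬V ∧ ¬S


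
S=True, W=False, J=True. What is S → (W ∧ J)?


S = True, W = False, J = True
Expression: S → (W ∧ J)
Step 1: W ∧ J = False AND True = False
Step 2: S → (False) = True → False = False

False


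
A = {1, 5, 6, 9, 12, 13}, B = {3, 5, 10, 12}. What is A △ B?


A = {1, 5, 6, 9, 12, 13}
B = {3, 5, 10, 12}
Operation: symmetric difference
In A only: [1, 6, 9, 13], in B only: [3, 10]

{1, 3, 6, 9, 10, 13}


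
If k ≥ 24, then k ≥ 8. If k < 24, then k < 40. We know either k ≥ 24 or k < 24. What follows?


Constructive dilemma: (P → Q) ∧ (R → S), P ∨ R ⊢ Q ∨ S
Premise 1: k ≥ 24 → k ≥ 8
Premise 2: k < 24 → k < 40
Premise 3: k ≥ 24 ∨ k < 24
Case 1: Assuming k ≥ 24, then by Premise 1, k ≥ 8.
Case 2: Assuming k < 24, then by Premise 2, k < 40.
Since one of k ≥ 24 or k < 24 must hold, we get k ≥ 8 or k < 40.

k ≥ 8 or k < 40.


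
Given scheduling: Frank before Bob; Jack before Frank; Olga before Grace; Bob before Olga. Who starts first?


Constraints: Frank before Bob; Jack before Frank; Olga before Grace; Bob before Olga
The first task can have nothing scheduled before it, so it must never appear on the right of a 'before'.
Tasks appearing after some 'before': Bob, Frank, Grace, Olga.
The only task not in that list is Jack → it is first.

Jack


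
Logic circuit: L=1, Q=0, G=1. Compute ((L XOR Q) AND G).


L XOR Q = 1^0 = 1
1 AND 1 = 1

1


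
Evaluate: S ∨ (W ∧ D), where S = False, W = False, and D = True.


S = False, W = False, D = True
Step 1: W ∧ D = False AND True = False
Step 2: S ∨ False = False OR False = False
AND evaluated first (higher precedence); then OR applied.

False


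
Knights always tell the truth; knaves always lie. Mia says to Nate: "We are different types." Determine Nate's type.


Mia says: "We are different types."
Case 1: Mia is a Knight (truth-teller)
  Statement is true → they ARE different → Nate is a Knave
Case 2: Mia is a Knave (liar)
  Statement is false → they are NOT different → Nate is a Knave
In both cases, Nate is a Knave.

Knave


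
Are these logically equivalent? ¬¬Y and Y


Expression 1: ¬¬Y
Expression 2: Y
Truth table (Y | Expr1 Expr2):
  T |   T     T
  F |   F     F
All 2 rows agree, so the expressions are logically equivalent.

Yes


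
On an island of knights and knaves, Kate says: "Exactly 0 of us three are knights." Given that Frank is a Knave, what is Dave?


Kate claims exactly 0 knights among Kate, Frank, Dave.
Given: Frank is a Knave.

Case 1: Kate is a Knight (tells truth)
  Then exactly 0 of the three are knights.
  Counting Kate, Frank: 1 knight(s) so far. Need -1 more → impossible.
Case 2: Kate is a Knave (lies)
  Then the count is NOT 0.
  If Dave = Knave, count = 0 = 0 → claim would be true, contradicts lie.
  If Dave = Knight, count = 1 ≠ 0 → lie confirmed ✓

Dave is a Knight.

Knight


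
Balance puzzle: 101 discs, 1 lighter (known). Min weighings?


Each weighing has 3 outcomes (left heavy / balance / right heavy), so k weighings distinguish at most 3^k cases; splitting into three near-equal groups achieves this.
Need 3^k ≥ 101: 3^4 = 81 < 101 ≤ 3^5 = 243
k = ⌈log₃(101)⌉ = 5

5


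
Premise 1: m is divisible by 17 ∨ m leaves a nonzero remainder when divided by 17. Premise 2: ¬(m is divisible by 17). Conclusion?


Disjunctive syllogism: P ∨ Q, ¬P ⊢ Q
Disjunction: m is divisible by 17 ∨ m leaves a nonzero remainder when divided by 17
We know it is not the case that m is divisible by 17.
By disjunctive syllogism, the other disjunct must be true.

m leaves a nonzero remainder when divided by 17


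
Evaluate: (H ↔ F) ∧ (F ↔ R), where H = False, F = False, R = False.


H = False, F = False, R = False
Step 1: H ↔ F is true when H and F have the same value. Result: True
Step 2: F ↔ R is true when F and R have the same value. Result: True
Step 3: True ∧ True = True

True


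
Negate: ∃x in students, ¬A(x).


Original: ∃x ¬A(x)
Rule: ¬∀→∃, ¬∃→∀, negate predicate.
Negation: ∀x A(x)

∀x A(x)


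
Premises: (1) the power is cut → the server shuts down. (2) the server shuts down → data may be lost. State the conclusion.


Hypothetical syllogism: P → Q, Q → R ⊢ P → R
Premise 1: the power is cut → the server shuts down
Premise 2: the server shuts down → data may be lost
Chain the implications: the middle term (the server shuts down) links the two.
Conclusion: If the power is cut, then data may be lost.

If the power is cut, then data may be lost.


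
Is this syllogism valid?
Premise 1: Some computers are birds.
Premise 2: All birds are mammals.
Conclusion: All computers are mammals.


Premise 1: Some computers are birds.
Premise 2: All birds are mammals.
Conclusion: All computers are mammals.
Fallacy: illicit minor. The minor term (computers) is distributed in the conclusion ('All computers ...') but undistributed in its premise ('Some computers are birds' doesn't cover all computers).
Only 'Some computers are mammals' follows, not 'All'.

Invalid


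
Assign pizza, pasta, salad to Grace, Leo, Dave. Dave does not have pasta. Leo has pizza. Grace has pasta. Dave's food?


From clues:
  Grace → pasta
  Leo → pizza
By elimination, Dave gets the remaining.

salad


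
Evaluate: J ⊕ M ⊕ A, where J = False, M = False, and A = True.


J = False, M = False, A = True
Step 1: J ⊕ M = False XOR False = False
Step 2: False ⊕ A = False XOR True = True
XOR is true when an odd number of operands are true.

True


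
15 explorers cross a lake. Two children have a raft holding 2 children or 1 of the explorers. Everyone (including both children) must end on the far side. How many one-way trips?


Per crossing of one of the explorers: children→, one←, one of the explorers→, one← = 4 trips
15 × 4 = 60, + 1 final children→ = 61
Minimum trips = 61

61


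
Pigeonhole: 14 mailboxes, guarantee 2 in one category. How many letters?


Pigeonhole: to guarantee k in one of n categories, need (k-1)×n + 1.
k = 2, n = 14
Minimum = (2-1) × 14 + 1 = 1 × 14 + 1

15


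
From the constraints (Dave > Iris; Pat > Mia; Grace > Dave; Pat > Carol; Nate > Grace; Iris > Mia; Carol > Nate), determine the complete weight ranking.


Constraints: Dave > Iris; Pat > Mia; Grace > Dave; Pat > Carol; Nate > Grace; Iris > Mia; Carol > Nate
Method: at each step, the next-highest is the one remaining person who never appears on the smaller side of a constraint between remaining people.
  Step 1: remaining {Grace, Nate, Dave, Mia, Carol, Iris, Pat}; on the smaller side: {Grace, Nate, Dave, Mia, Carol, Iris} → Pat is next (Pat > Mia; Pat > Carol).
  Step 2: remaining {Grace, Nate, Dave, Mia, Carol, Iris}; on the smaller side: {Grace, Nate, Dave, Mia, Iris} → Carol is next (Carol > Nate).
  Step 3: remaining {Grace, Nate, Dave, Mia, Iris}; on the smaller side: {Grace, Dave, Mia, Iris} → Nate is next (Nate > Grace).
  Step 4: remaining {Grace, Dave, Mia, Iris}; on the smaller side: {Dave, Mia, Iris} → Grace is next (Grace > Dave).
  Step 5: remaining {Dave, Mia, Iris}; on the smaller side: {Mia, Iris} → Dave is next (Dave > Iris).
  Step 6: remaining {Mia, Iris}; on the smaller side: {Mia} → Iris is next (Iris > Mia).
  Step 7: only Mia remains → lowest.
Final ranking (highest to lowest):

Pat > Carol > Nate > Grace > Dave > Iris > Mia


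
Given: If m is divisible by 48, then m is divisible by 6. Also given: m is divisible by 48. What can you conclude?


Modus ponens: P → Q, P ⊢ Q
P: m is divisible by 48
Q: m is divisible by 6
We have P → Q and P is true.
By modus ponens, Q must be true.

m is divisible by 6


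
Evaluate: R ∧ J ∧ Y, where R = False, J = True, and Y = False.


R = False, J = True, Y = False
Step 1: R ∧ J = False AND True = False
Step 2: (False) ∧ Y = (False) AND False = False
AND is true only when ALL operands are true.

False


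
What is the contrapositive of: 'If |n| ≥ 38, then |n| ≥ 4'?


Original: If |n| ≥ 38, then |n| ≥ 4
Contrapositive: If ¬Q, then ¬P
Negate Q: not (|n| ≥ 4)
Negate P: not (|n| ≥ 38)

If not (|n| ≥ 4), then not (|n| ≥ 38).


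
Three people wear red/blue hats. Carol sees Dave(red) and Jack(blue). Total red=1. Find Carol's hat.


Total red = 1, seen red = 1
Own red = 1 - 1 = 0
Carol's hat is blue.

blue


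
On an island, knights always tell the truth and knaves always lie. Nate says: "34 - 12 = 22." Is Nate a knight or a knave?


Statement: "34 - 12 = 22."
Actual: 34 - 12 = 22
Claimed: 22
Statement is TRUE → Nate tells the truth → Knight

Knight


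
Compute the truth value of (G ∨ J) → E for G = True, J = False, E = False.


G = True, J = False, E = False
Step 1: G ∨ J = True OR False = True
Step 2: (True) → E: false only when antecedent=True and E=False.
Result: False

False


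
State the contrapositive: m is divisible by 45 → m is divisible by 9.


Original: If m is divisible by 45, then m is divisible by 9
Contrapositive: If ¬Q, then ¬P
Negate Q: not (m is divisible by 9)
Negate P: not (m is divisible by 45)

If not (m is divisible by 9), then not (m is divisible by 45).


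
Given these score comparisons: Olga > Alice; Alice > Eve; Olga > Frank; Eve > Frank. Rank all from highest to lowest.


Constraints: Olga > Alice; Alice > Eve; Olga > Frank; Eve > Frank
Method: at each step, the next-highest is the one remaining person who never appears on the smaller side of a constraint between remaining people.
  Step 1: remaining {Olga, Eve, Frank, Alice}; on the smaller side: {Eve, Frank, Alice} → Olga is next (Olga > Alice; Olga > Frank).
  Step 2: remaining {Eve, Frank, Alice}; on the smaller side: {Eve, Frank} → Alice is next (Alice > Eve).
  Step 3: remaining {Eve, Frank}; on the smaller side: {Frank} → Eve is next (Eve > Frank).
  Step 4: only Frank remains → lowest.
Final ranking (highest to lowest):

Olga > Alice > Eve > Frank


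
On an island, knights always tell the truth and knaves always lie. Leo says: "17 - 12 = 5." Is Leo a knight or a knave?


Statement: "17 - 12 = 5."
Actual: 17 - 12 = 5
Claimed: 5
Statement is TRUE → Leo tells the truth → Knight

Knight


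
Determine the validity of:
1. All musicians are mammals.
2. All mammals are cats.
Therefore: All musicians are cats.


Premise 1: All musicians are mammals.
Premise 2: All mammals are cats.
Conclusion: All musicians are cats.
Barbara syllogism (AAA-1): All A are B, All B are C → All A are C.
Middle term (mammals) distributed in premise 2.

Valid


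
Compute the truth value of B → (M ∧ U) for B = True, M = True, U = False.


B = True, M = True, U = False
Step 1: M ∧ U = True AND False = False
Step 2: B → (False): false only when B=True and consequent=False.
Result: False

False


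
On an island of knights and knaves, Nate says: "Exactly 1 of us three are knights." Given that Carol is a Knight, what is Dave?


Nate claims exactly 1 knights among Nate, Carol, Dave.
Given: Carol is a Knight.

Case 1: Nate is a Knight (tells truth)
  Then exactly 1 of the three are knights.
  Counting Nate, Carol: 2 knight(s) so far. Need -1 more → impossible.
Case 2: Nate is a Knave (lies)
  Then the count is NOT 1.
  If Dave = Knave, count = 1 = 1 → claim would be true, contradicts lie.
  If Dave = Knight, count = 2 ≠ 1 → lie confirmed ✓

Dave is a Knight.

Knight


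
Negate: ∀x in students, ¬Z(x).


Original: ∀x ¬Z(x)
Rule: ¬∀→∃, ¬∃→∀, negate predicate.
Negation: ∃x Z(x)

∃x Z(x)


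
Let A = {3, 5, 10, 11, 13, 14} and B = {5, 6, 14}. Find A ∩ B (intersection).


A = {3, 5, 10, 11, 13, 14}
B = {5, 6, 14}
Operation: intersection
Elements in both: 5, 14

{5, 14}


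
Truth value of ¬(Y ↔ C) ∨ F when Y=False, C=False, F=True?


Y = False, C = False, F = True
Expression: ¬(Y ↔ C) ∨ F
Step 1: Y ↔ C = (False iff False) = True
Step 2: ¬(Y ↔ C) = NOT True = False
Step 3: (False) ∨ F = False OR True = True

True


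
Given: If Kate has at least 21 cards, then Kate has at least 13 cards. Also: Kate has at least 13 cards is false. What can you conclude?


Modus tollens: P → Q, ¬Q ⊢ ¬P
P: Kate has at least 21 cards
Q: Kate has at least 13 cards
We have P → Q and Q is false.
By modus tollens, P must be false.

It is not the case that Kate has at least 21 cards


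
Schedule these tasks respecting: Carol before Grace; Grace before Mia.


Constraints: Carol before Grace; Grace before Mia
Method: repeatedly schedule the remaining task that has no remaining task required before it.
  Step 1: remaining {Carol, Mia, Grace}; every task except Carol still has a predecessor pending → schedule Carol.
  Step 2: remaining {Mia, Grace}; every task except Grace still has a predecessor pending → schedule Grace.
  Step 3: only Mia remains → schedule Mia.
Resulting order:

Carol → Grace → Mia


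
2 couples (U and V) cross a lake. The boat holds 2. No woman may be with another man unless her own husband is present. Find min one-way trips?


Label couples U and V.
1. WU+WV → (far: WU,WV; near: HU,HV)
2. WU ←   (far: WV; near: HU,HV,WU)
3. HU+HV → (far: HU,HV,WV; near: WU)
4. HU ←   (far: HV,WV; near: HU,WU)  — HU returns, since WU is alone on near bank
5. HU+WU → (far: all four; near: empty)
Every state respects the constraint.
Minimum trips = 5

5


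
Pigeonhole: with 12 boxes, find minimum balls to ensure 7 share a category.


Pigeonhole: to guarantee k in one of n categories, need (k-1)×n + 1.
k = 7, n = 12
Minimum = (7-1) × 12 + 1 = 6 × 12 + 1

73


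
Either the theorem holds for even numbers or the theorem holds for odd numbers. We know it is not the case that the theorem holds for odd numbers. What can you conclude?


Disjunctive syllogism: P ∨ Q, ¬P ⊢ Q
Disjunction: the theorem holds for even numbers ∨ the theorem holds for odd numbers
We know it is not the case that the theorem holds for odd numbers.
By disjunctive syllogism, the other disjunct must be true.

The theorem holds for even numbers


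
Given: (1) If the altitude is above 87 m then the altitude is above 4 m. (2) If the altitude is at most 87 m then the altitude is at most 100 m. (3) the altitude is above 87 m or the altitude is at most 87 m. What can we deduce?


Constructive dilemma: (P → Q) ∧ (R → S), P ∨ R ⊢ Q ∨ S
Premise 1: the altitude is above 87 m → the altitude is above 4 m
Premise 2: the altitude is at most 87 m → the altitude is at most 100 m
Premise 3: the altitude is above 87 m ∨ the altitude is at most 87 m
Case 1: Assuming the altitude is above 87 m, then by Premise 1, the altitude is above 4 m.
Case 2: Assuming the altitude is at most 87 m, then by Premise 2, the altitude is at most 100 m.
Since one of the altitude is above 87 m or the altitude is at most 87 m must hold, we get the altitude is above 4 m or the altitude is at most 100 m.

The altitude is above 4 m or the altitude is at most 100 m.


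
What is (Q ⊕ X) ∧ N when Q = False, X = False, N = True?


Q = False, X = False, N = True
Step 1: Q ⊕ X = False XOR False = False
Step 2: False ∧ N = False AND True = False
XOR true when exactly one of Q,X is true; then AND with N.

False


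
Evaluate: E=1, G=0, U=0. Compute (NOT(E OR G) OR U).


E OR G = 1
NOT(1) = 0
0 OR 0 = 0

0


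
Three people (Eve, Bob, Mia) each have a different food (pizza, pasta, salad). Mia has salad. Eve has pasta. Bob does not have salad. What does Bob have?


From clues:
  Mia → salad
  Eve → pasta
By elimination, Bob gets the remaining.

pizza


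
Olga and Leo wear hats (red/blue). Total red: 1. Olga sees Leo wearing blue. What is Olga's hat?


Total red = 1, Leo = blue
Red accounted for: 0
Remaining for Olga: 1
Olga's hat is red.

red


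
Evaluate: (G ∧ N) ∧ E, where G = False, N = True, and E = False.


G = False, N = True, E = False
Step 1: G ∧ N = False AND True = False
Step 2: False ∧ E = False AND False = False
AND is true only when ALL operands are true.

False
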